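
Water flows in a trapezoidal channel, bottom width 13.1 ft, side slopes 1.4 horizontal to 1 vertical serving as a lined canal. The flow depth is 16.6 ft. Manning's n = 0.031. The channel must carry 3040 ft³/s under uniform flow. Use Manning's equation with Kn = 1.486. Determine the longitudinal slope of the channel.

S = 0.000628

With bottom width b = 13.1 ft and side slope z = 1.4: A = (b + zy)y = (13.1 + 1.4×16.6)×16.6 = 603.2 ft²; P = b + 2y√(1+z²) = 13.1 + 2×16.6×1.72 = 70.22 ft.
Hydraulic radius R = A/P = 603.2/70.22 = 8.591 ft.
From Manning's equation, S = [nQ / (1.486 A R^(2/3))]² = [0.031 × 3040 / (1.486 × 603.2 × 8.591^(2/3))]² = 0.000628.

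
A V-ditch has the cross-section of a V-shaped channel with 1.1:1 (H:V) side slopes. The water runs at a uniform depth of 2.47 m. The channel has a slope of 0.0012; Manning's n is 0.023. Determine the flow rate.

Q = 9.52 m³/s

For a triangular section with side slope z = 1.1: A = zy² = 1.1×2.47² = 6.711 m²; P = 2y√(1+z²) = 2×2.47×1.487 = 7.344 m.
Hydraulic radius R = A/P = 6.711/7.344 = 0.9138 m.
Manning's equation: Q = (1/n) A R^(2/3) S^(1/2) = (1/0.023) × 6.711 × 0.9138^(2/3) × 0.0012^(1/2) = 9.52 m³/s.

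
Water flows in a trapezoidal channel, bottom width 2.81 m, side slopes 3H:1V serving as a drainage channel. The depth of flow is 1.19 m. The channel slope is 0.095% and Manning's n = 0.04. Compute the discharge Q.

Q = 4.76 m³/s

With bottom width b = 2.81 m and side slope z = 3: A = (b + zy)y = (2.81 + 3×1.19)×1.19 = 7.592 m²; P = b + 2y√(1+z²) = 2.81 + 2×1.19×3.162 = 10.34 m.
Hydraulic radius R = A/P = 7.592/10.34 = 0.7345 m.
Manning's equation: Q = (1/n) A R^(2/3) S^(1/2) = (1/0.04) × 7.592 × 0.7345^(2/3) × 0.00095^(1/2) = 4.76 m³/s.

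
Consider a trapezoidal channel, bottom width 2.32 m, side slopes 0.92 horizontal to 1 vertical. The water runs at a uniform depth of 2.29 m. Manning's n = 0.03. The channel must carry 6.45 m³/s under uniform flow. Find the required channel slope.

With bottom width b = 2.32 m and side slope z = 0.92: A = (b + zy)y = (2.32 + 0.92×2.29)×2.29 = 10.14 m²; P = b + 2y√(1+z²) = 2.32 + 2×2.29×1.359 = 8.543 m.
Hydraulic radius R = A/P = 10.14/8.543 = 1.187 m.
From Manning's equation, S = [nQ / (1 A R^(2/3))]² = [0.03 × 6.45 / (1 × 10.14 × 1.187^(2/3))]² = 0.00029.

S = 0.00029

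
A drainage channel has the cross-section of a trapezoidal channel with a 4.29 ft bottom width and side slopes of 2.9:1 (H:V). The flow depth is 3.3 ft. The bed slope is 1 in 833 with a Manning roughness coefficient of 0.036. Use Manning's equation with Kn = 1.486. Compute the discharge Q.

Q = 99.1 ft³/s

With bottom width b = 4.29 ft and side slope z = 2.9: A = (b + zy)y = (4.29 + 2.9×3.3)×3.3 = 45.74 ft²; P = b + 2y√(1+z²) = 4.29 + 2×3.3×3.068 = 24.54 ft.
Hydraulic radius R = A/P = 45.74/24.54 = 1.864 ft.
Manning's equation: Q = (1.486/n) A R^(2/3) S^(1/2) = (1.486/0.036) × 45.74 × 1.864^(2/3) × 0.0012^(1/2) = 99.1 ft³/s.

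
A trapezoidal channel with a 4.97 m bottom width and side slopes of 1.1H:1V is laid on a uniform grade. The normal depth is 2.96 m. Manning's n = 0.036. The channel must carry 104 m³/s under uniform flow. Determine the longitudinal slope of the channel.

With bottom width b = 4.97 m and side slope z = 1.1: A = (b + zy)y = (4.97 + 1.1×2.96)×2.96 = 24.35 m²; P = b + 2y√(1+z²) = 4.97 + 2×2.96×1.487 = 13.77 m.
Hydraulic radius R = A/P = 24.35/13.77 = 1.768 m.
From Manning's equation, S = [nQ / (1 A R^(2/3))]² = [0.036 × 104 / (1 × 24.35 × 1.768^(2/3))]² = 0.0111.

S = 0.0111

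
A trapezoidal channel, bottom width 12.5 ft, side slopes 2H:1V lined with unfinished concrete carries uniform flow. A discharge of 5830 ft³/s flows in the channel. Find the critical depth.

y_c = 11.2 ft

At critical depth, Q² T / (g A³) = 1, i.e. A³/T = Q²/g = 5830²/32.2 = 1056000.
Try y = 8.47 ft: A³/T = 334300 — low.
Try y = 12.4 ft: A³/T = 1593000 — high.
Try y = 11.2 ft: A³/T = 1042000 — ≈ 1056000.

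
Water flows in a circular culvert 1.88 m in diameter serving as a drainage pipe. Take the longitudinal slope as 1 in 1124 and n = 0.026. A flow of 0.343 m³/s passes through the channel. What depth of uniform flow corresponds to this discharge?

y_n = 0.537 m

Manning's equation rearranged: A R^(2/3) = nQ / (1·√S) = 0.026 × 0.343 / (√0.0008897) = 0.299.
Trying y = 0.48 m: A R^(2/3) = 0.2396 — short.
Trying y = 0.636 m: A R^(2/3) = 0.4137 — over.
Trying y = 0.537 m: A R^(2/3) = 0.2987 — matches.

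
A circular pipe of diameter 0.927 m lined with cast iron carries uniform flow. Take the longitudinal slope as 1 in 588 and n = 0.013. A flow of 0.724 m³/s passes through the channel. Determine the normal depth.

Manning's equation rearranged: A R^(2/3) = nQ / (1·√S) = 0.013 × 0.724 / (√0.001701) = 0.2282.
Try y = 0.563 m: A R^(2/3) = 0.1743 — short.
Try y = 0.862 m: A R^(2/3) = 0.2738 — over.
Try y = 0.685 m: A R^(2/3) = 0.2282 — matches.

y_n = 0.685 m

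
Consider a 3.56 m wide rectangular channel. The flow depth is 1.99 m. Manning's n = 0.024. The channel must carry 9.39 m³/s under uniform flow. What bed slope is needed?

Flow area A = b·y = 3.56 × 1.99 = 7.084 m². Wetted perimeter P = b + 2y = 3.56 + 2×1.99 = 7.54 m.
Hydraulic radius R = A/P = 7.084/7.54 = 0.9396 m.
From Manning's equation, S = [nQ / (1 A R^(2/3))]² = [0.024 × 9.39 / (1 × 7.084 × 0.9396^(2/3))]² = 0.0011.

S = 0.0011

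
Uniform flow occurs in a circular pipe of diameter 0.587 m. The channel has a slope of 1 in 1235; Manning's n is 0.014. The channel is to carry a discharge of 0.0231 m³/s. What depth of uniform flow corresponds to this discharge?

Manning's equation rearranged: A R^(2/3) = nQ / (1·√S) = 0.014 × 0.0231 / (√0.0008097) = 0.01137.
Try y = 0.192 m: A R^(2/3) = 0.01741 — over.
Try y = 0.12 m: A R^(2/3) = 0.006892 — short.
Try y = 0.154 m: A R^(2/3) = 0.01135 — ≈ 0.01137.

y_n = 0.154 m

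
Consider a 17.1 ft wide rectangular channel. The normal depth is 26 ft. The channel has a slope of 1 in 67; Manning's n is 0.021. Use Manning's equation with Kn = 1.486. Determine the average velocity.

Flow area A = b·y = 17.1 × 26 = 444.6 ft². Wetted perimeter P = b + 2y = 17.1 + 2×26 = 69.1 ft.
Hydraulic radius R = A/P = 444.6/69.1 = 6.434 ft.
From Manning's equation, V = (1.486/n) R^(2/3) S^(1/2) = (1.486/0.021) × 6.434^(2/3) × 0.01493^(1/2) = 29.9 ft/s.

V = 29.9 ft/s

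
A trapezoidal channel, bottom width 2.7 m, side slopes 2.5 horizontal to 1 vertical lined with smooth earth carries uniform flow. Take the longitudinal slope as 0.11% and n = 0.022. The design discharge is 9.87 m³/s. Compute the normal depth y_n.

Manning's equation rearranged: A R^(2/3) = nQ / (1·√S) = 0.022 × 9.87 / (√0.0011) = 6.547.
At y = 0.969 m: A R^(2/3) = 3.636 — low.
At y = 1.29 m: A R^(2/3) = 6.544 — matches.

y_n = 1.29 m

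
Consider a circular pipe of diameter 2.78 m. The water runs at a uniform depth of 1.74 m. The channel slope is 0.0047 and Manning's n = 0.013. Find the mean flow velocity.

For a circular section of diameter D = 2.78 m at depth y = 1.74 m, the central angle is θ = 2 arccos(1 − 2y/D) = 3.651 rad. Then A = (D²/8)(θ − sin θ) = 3.998 m² and P = Dθ/2 = 5.074 m.
Hydraulic radius R = A/P = 3.998/5.074 = 0.7878 m.
From Manning's equation, V = (1/n) R^(2/3) S^(1/2) = (1/0.013) × 0.7878^(2/3) × 0.0047^(1/2) = 4.5 m/s.

V = 4.5 m/s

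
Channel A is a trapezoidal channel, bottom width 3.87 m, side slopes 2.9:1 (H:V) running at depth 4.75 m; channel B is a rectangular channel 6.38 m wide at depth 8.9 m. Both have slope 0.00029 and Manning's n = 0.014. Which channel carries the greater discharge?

channel A

Channel A: With bottom width b = 3.87 m and side slope z = 2.9: A = (b + zy)y = (3.87 + 2.9×4.75)×4.75 = 83.81 m²; P = b + 2y√(1+z²) = 3.87 + 2×4.75×3.068 = 33.01 m. Hydraulic radius R = A/P = 83.81/33.01 = 2.539 m. Q_A = (1/0.014)·83.81·2.539^(2/3)·√0.00029 = 189.7 m³/s.
Channel B: Flow area A = b·y = 6.38 × 8.9 = 56.78 m². Wetted perimeter P = b + 2y = 6.38 + 2×8.9 = 24.18 m. Hydraulic radius R = A/P = 56.78/24.18 = 2.348 m. Q_B = (1/0.014)·56.78·2.348^(2/3)·√0.00029 = 122 m³/s.
Q_A = 189.7 m³/s vs Q_B = 122 m³/s, so channel A carries more.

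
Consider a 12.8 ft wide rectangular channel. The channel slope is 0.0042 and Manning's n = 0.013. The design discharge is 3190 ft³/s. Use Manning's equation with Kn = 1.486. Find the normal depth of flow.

y_n = 12.8 ft

Manning's equation rearranged: A R^(2/3) = nQ / (1.486·√S) = 0.013 × 3190 / (1.486 × √0.0042) = 430.6.
Trying y = 9.11 ft: A R^(2/3) = 281.9 — too small.
Trying y = 15 ft: A R^(2/3) = 522.2 — too large.
Trying y = 12.8 ft: A R^(2/3) = 431 — close enough.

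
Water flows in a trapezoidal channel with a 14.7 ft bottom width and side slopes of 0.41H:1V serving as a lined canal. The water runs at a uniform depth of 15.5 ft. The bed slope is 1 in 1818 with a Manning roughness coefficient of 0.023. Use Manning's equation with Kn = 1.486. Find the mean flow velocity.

With bottom width b = 14.7 ft and side slope z = 0.41: A = (b + zy)y = (14.7 + 0.41×15.5)×15.5 = 326.4 ft²; P = b + 2y√(1+z²) = 14.7 + 2×15.5×1.081 = 48.2 ft.
Hydraulic radius R = A/P = 326.4/48.2 = 6.77 ft.
From Manning's equation, V = (1.486/n) R^(2/3) S^(1/2) = (1.486/0.023) × 6.77^(2/3) × 0.0005501^(1/2) = 5.42 ft/s.

V = 5.42 ft/s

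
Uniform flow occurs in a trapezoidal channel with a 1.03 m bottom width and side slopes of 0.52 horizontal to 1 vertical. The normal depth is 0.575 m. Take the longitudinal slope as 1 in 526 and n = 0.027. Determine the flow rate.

With bottom width b = 1.03 m and side slope z = 0.52: A = (b + zy)y = (1.03 + 0.52×0.575)×0.575 = 0.7642 m²; P = b + 2y√(1+z²) = 1.03 + 2×0.575×1.127 = 2.326 m.
Hydraulic radius R = A/P = 0.7642/2.326 = 0.3285 m.
Manning's equation: Q = (1/n) A R^(2/3) S^(1/2) = (1/0.027) × 0.7642 × 0.3285^(2/3) × 0.001901^(1/2) = 0.588 m³/s.

Q = 0.588 m³/s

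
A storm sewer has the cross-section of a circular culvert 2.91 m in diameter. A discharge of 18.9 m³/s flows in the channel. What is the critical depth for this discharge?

y_c = 1.92 m

At critical depth, Q² T / (g A³) = 1, i.e. A³/T = Q²/g = 18.9²/9.81 = 36.41.
Try y = 2.39 m: A³/T = 89.57 — over.
Try y = 1.92 m: A³/T = 36.59 — ≈ 36.41.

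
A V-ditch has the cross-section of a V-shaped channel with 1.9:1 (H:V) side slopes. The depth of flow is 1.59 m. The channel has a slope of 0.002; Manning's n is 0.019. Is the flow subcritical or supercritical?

For a triangular section with side slope z = 1.9: A = zy² = 1.9×1.59² = 4.803 m²; P = 2y√(1+z²) = 2×1.59×2.147 = 6.828 m.
Hydraulic radius R = A/P = 4.803/6.828 = 0.7035 m.
V = (1/n) R^(2/3) √S = (1/0.019) × 0.7035^(2/3) × √0.002 = 1.862 m/s. Hydraulic depth D_h = A/T = 4.803/6.042 = 0.795 m.
Froude number Fr = V/√(g·D_h) = 1.862/√(9.81×0.795) = 0.667, which is less than 1, so the flow is subcritical.

subcritical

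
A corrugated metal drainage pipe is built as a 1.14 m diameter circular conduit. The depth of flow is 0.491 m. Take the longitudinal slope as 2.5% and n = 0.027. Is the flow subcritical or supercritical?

For a circular section of diameter D = 1.14 m at depth y = 0.491 m, the central angle is θ = 2 arccos(1 − 2y/D) = 2.864 rad. Then A = (D²/8)(θ − sin θ) = 0.4206 m² and P = Dθ/2 = 1.632 m.
Hydraulic radius R = A/P = 0.4206/1.632 = 0.2577 m.
V = (1/n) R^(2/3) √S = (1/0.027) × 0.2577^(2/3) × √0.025 = 2.371 m/s. Hydraulic depth D_h = A/T = 0.4206/1.129 = 0.3725 m.
Froude number Fr = V/√(g·D_h) = 2.371/√(9.81×0.3725) = 1.24, which is greater than 1, so the flow is supercritical.

supercritical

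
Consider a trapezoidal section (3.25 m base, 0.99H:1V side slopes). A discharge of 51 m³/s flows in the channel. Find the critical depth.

y_c = 2.3 m

At critical depth, Q² T / (g A³) = 1, i.e. A³/T = Q²/g = 51²/9.81 = 265.1.
Trying y = 1.97 m: A³/T = 150.4 — too small.
Trying y = 2.58 m: A³/T = 401.8 — too large.
Trying y = 2.3 m: A³/T = 263.2 — matches.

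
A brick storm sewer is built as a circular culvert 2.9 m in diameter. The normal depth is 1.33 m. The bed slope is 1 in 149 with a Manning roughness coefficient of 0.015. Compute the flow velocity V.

V = 4.24 m/s

For a circular section of diameter D = 2.9 m at depth y = 1.33 m, the central angle is θ = 2 arccos(1 − 2y/D) = 2.976 rad. Then A = (D²/8)(θ − sin θ) = 2.955 m² and P = Dθ/2 = 4.315 m.
Hydraulic radius R = A/P = 2.955/4.315 = 0.6848 m.
From Manning's equation, V = (1/n) R^(2/3) S^(1/2) = (1/0.015) × 0.6848^(2/3) × 0.006711^(1/2) = 4.24 m/s.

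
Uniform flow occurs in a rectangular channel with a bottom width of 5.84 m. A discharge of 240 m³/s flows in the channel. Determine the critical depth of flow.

y_c = 5.56 m

For a rectangular channel, critical depth y_c = (q²/g)^(1/3) where q = Q/b = 240/5.84 = 41.1 m²/s.
So y_c = (41.1²/9.81)^(1/3) = 5.56 m.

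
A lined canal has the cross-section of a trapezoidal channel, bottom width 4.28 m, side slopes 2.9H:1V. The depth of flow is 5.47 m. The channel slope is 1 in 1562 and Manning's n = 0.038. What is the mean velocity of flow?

With bottom width b = 4.28 m and side slope z = 2.9: A = (b + zy)y = (4.28 + 2.9×5.47)×5.47 = 110.2 m²; P = b + 2y√(1+z²) = 4.28 + 2×5.47×3.068 = 37.84 m.
Hydraulic radius R = A/P = 110.2/37.84 = 2.912 m.
From Manning's equation, V = (1/n) R^(2/3) S^(1/2) = (1/0.038) × 2.912^(2/3) × 0.0006402^(1/2) = 1.36 m/s.

V = 1.36 m/s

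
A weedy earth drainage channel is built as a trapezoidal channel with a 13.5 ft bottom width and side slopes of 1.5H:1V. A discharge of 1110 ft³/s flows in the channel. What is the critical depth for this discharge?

At critical depth, Q² T / (g A³) = 1, i.e. A³/T = Q²/g = 1110²/32.2 = 38260.
Try y = 3.78 ft: A³/T = 15320 — short.
Try y = 6.12 ft: A³/T = 83930 — over.
Try y = 4.92 ft: A³/T = 38360 — matches.

y_c = 4.92 ft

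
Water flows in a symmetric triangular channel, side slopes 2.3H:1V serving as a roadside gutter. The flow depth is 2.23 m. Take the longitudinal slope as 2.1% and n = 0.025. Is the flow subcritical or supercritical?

supercritical

For a triangular section with side slope z = 2.3: A = zy² = 2.3×2.23² = 11.44 m²; P = 2y√(1+z²) = 2×2.23×2.508 = 11.19 m.
Hydraulic radius R = A/P = 11.44/11.19 = 1.023 m.
V = (1/n) R^(2/3) √S = (1/0.025) × 1.023^(2/3) × √0.021 = 5.883 m/s. Hydraulic depth D_h = A/T = 11.44/10.26 = 1.115 m.
Froude number Fr = V/√(g·D_h) = 5.883/√(9.81×1.115) = 1.78, which is greater than 1, so the flow is supercritical.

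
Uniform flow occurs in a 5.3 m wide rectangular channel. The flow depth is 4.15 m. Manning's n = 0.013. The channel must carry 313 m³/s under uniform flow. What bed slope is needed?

S = 0.018

Flow area A = b·y = 5.3 × 4.15 = 22 m². Wetted perimeter P = b + 2y = 5.3 + 2×4.15 = 13.6 m.
Hydraulic radius R = A/P = 22/13.6 = 1.617 m.
From Manning's equation, S = [nQ / (1 A R^(2/3))]² = [0.013 × 313 / (1 × 22 × 1.617^(2/3))]² = 0.018.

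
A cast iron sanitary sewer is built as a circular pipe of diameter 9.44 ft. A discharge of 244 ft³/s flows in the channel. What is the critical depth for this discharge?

At critical depth, Q² T / (g A³) = 1, i.e. A³/T = Q²/g = 244²/32.2 = 1849.
Trying y = 2.55 ft: A³/T = 423.6 — too small.
Trying y = 4.26 ft: A³/T = 3068 — too large.
Trying y = 3.73 ft: A³/T = 1843 — close enough.

y_c = 3.73 ft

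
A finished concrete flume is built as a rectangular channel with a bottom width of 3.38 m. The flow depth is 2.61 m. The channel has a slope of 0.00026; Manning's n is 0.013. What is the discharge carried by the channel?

Flow area A = b·y = 3.38 × 2.61 = 8.822 m². Wetted perimeter P = b + 2y = 3.38 + 2×2.61 = 8.6 m.
Hydraulic radius R = A/P = 8.822/8.6 = 1.026 m.
Manning's equation: Q = (1/n) A R^(2/3) S^(1/2) = (1/0.013) × 8.822 × 1.026^(2/3) × 0.00026^(1/2) = 11.1 m³/s.

Q = 11.1 m³/s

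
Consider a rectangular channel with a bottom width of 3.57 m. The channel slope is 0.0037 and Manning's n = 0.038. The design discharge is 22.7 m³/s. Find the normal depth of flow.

y_n = 3.54 m

Manning's equation rearranged: A R^(2/3) = nQ / (1·√S) = 0.038 × 22.7 / (√0.0037) = 14.18.
Trying y = 4.36 m: A R^(2/3) = 18.22 — high.
Trying y = 2.77 m: A R^(2/3) = 10.44 — low.
Trying y = 3.54 m: A R^(2/3) = 14.17 — matches.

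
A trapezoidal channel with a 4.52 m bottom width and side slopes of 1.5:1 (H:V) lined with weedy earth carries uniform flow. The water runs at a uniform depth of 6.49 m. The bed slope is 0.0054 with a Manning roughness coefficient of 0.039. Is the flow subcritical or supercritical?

With bottom width b = 4.52 m and side slope z = 1.5: A = (b + zy)y = (4.52 + 1.5×6.49)×6.49 = 92.51 m²; P = b + 2y√(1+z²) = 4.52 + 2×6.49×1.803 = 27.92 m.
Hydraulic radius R = A/P = 92.51/27.92 = 3.314 m.
V = (1/n) R^(2/3) √S = (1/0.039) × 3.314^(2/3) × √0.0054 = 4.188 m/s. Hydraulic depth D_h = A/T = 92.51/23.99 = 3.856 m.
Froude number Fr = V/√(g·D_h) = 4.188/√(9.81×3.856) = 0.681, which is less than 1, so the flow is subcritical.

subcritical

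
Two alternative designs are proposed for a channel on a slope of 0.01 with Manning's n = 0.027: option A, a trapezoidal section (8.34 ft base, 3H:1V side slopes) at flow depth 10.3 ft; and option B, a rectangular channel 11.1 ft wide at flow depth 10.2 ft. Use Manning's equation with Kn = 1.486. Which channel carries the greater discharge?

channel A

Channel A: With bottom width b = 8.34 ft and side slope z = 3: A = (b + zy)y = (8.34 + 3×10.3)×10.3 = 404.2 ft²; P = b + 2y√(1+z²) = 8.34 + 2×10.3×3.162 = 73.48 ft. Hydraulic radius R = A/P = 404.2/73.48 = 5.5 ft. Q_A = (1.486/0.027)·404.2·5.5^(2/3)·√0.01 = 6931 ft³/s.
Channel B: Flow area A = b·y = 11.1 × 10.2 = 113.2 ft². Wetted perimeter P = b + 2y = 11.1 + 2×10.2 = 31.5 ft. Hydraulic radius R = A/P = 113.2/31.5 = 3.594 ft. Q_B = (1.486/0.027)·113.2·3.594^(2/3)·√0.01 = 1462 ft³/s.
Q_A = 6931 ft³/s vs Q_B = 1462 ft³/s, so channel A carries more.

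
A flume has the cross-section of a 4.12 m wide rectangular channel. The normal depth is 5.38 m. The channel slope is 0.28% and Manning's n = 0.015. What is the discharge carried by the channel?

Flow area A = b·y = 4.12 × 5.38 = 22.17 m². Wetted perimeter P = b + 2y = 4.12 + 2×5.38 = 14.88 m.
Hydraulic radius R = A/P = 22.17/14.88 = 1.49 m.
Manning's equation: Q = (1/n) A R^(2/3) S^(1/2) = (1/0.015) × 22.17 × 1.49^(2/3) × 0.0028^(1/2) = 102 m³/s.

Q = 102 m³/s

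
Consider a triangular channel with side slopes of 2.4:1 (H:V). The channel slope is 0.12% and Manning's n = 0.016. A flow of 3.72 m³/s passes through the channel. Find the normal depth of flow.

y_n = 1.07 m

Manning's equation rearranged: A R^(2/3) = nQ / (1·√S) = 0.016 × 3.72 / (√0.0012) = 1.718.
Try y = 1.35 m: A R^(2/3) = 3.191 — high.
Try y = 0.827 m: A R^(2/3) = 0.8637 — low.
Try y = 1.07 m: A R^(2/3) = 1.717 — close enough.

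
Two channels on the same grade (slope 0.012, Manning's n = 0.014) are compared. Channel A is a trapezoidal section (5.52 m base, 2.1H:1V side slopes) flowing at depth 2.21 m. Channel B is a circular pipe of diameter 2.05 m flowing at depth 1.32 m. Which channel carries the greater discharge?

channel A

Channel A: With bottom width b = 5.52 m and side slope z = 2.1: A = (b + zy)y = (5.52 + 2.1×2.21)×2.21 = 22.46 m²; P = b + 2y√(1+z²) = 5.52 + 2×2.21×2.326 = 15.8 m. Hydraulic radius R = A/P = 22.46/15.8 = 1.421 m. Q_A = (1/0.014)·22.46·1.421^(2/3)·√0.012 = 222.1 m³/s.
Channel B: For a circular section of diameter D = 2.05 m at depth y = 1.32 m, the central angle is θ = 2 arccos(1 − 2y/D) = 3.725 rad. Then A = (D²/8)(θ − sin θ) = 2.247 m² and P = Dθ/2 = 3.819 m. Hydraulic radius R = A/P = 2.247/3.819 = 0.5883 m. Q_B = (1/0.014)·2.247·0.5883^(2/3)·√0.012 = 12.34 m³/s.
Q_A = 222.1 m³/s vs Q_B = 12.34 m³/s, so channel A carries more.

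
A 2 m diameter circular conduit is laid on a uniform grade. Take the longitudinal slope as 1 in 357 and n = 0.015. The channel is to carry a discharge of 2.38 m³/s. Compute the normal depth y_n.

Manning's equation rearranged: A R^(2/3) = nQ / (1·√S) = 0.015 × 2.38 / (√0.002801) = 0.6745.
Trying y = 0.712 m: A R^(2/3) = 0.5373 — short.
Trying y = 0.926 m: A R^(2/3) = 0.8667 — over.
Trying y = 0.805 m: A R^(2/3) = 0.6746 — matches.

y_n = 0.805 m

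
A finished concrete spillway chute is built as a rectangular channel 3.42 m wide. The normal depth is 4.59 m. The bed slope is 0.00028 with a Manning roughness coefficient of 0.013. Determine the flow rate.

Flow area A = b·y = 3.42 × 4.59 = 15.7 m². Wetted perimeter P = b + 2y = 3.42 + 2×4.59 = 12.6 m.
Hydraulic radius R = A/P = 15.7/12.6 = 1.246 m.
Manning's equation: Q = (1/n) A R^(2/3) S^(1/2) = (1/0.013) × 15.7 × 1.246^(2/3) × 0.00028^(1/2) = 23.4 m³/s.

Q = 23.4 m³/s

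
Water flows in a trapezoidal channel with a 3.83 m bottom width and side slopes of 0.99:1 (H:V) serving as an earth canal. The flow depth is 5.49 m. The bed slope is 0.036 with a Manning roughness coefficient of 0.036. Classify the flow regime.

supercritical

With bottom width b = 3.83 m and side slope z = 0.99: A = (b + zy)y = (3.83 + 0.99×5.49)×5.49 = 50.87 m²; P = b + 2y√(1+z²) = 3.83 + 2×5.49×1.407 = 19.28 m.
Hydraulic radius R = A/P = 50.87/19.28 = 2.638 m.
V = (1/n) R^(2/3) √S = (1/0.036) × 2.638^(2/3) × √0.036 = 10.06 m/s. Hydraulic depth D_h = A/T = 50.87/14.7 = 3.46 m.
Froude number Fr = V/√(g·D_h) = 10.06/√(9.81×3.46) = 1.73, which is greater than 1, so the flow is supercritical.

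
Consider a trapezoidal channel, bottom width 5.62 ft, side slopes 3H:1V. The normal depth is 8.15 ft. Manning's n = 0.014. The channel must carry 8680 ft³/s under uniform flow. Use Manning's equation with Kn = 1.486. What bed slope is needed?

With bottom width b = 5.62 ft and side slope z = 3: A = (b + zy)y = (5.62 + 3×8.15)×8.15 = 245.1 ft²; P = b + 2y√(1+z²) = 5.62 + 2×8.15×3.162 = 57.17 ft.
Hydraulic radius R = A/P = 245.1/57.17 = 4.287 ft.
From Manning's equation, S = [nQ / (1.486 A R^(2/3))]² = [0.014 × 8680 / (1.486 × 245.1 × 4.287^(2/3))]² = 0.016.

S = 0.016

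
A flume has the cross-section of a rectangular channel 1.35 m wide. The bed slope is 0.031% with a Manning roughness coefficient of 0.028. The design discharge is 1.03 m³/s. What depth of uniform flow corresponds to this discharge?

Manning's equation rearranged: A R^(2/3) = nQ / (1·√S) = 0.028 × 1.03 / (√0.00031) = 1.638.
Trying y = 1.66 m: A R^(2/3) = 1.374 — short.
Trying y = 1.93 m: A R^(2/3) = 1.642 — ≈ 1.638.

y_n = 1.93 m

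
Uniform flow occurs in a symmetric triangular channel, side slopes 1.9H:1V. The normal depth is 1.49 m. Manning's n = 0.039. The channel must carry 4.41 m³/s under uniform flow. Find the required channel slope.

For a triangular section with side slope z = 1.9: A = zy² = 1.9×1.49² = 4.218 m²; P = 2y√(1+z²) = 2×1.49×2.147 = 6.398 m.
Hydraulic radius R = A/P = 4.218/6.398 = 0.6593 m.
From Manning's equation, S = [nQ / (1 A R^(2/3))]² = [0.039 × 4.41 / (1 × 4.218 × 0.6593^(2/3))]² = 0.0029.

S = 0.0029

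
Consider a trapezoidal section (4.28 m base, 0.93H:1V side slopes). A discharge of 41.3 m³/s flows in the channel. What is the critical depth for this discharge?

At critical depth, Q² T / (g A³) = 1, i.e. A³/T = Q²/g = 41.3²/9.81 = 173.9.
At y = 1.65 m: A³/T = 120.2 — too small.
At y = 2.23 m: A³/T = 337.5 — too large.
At y = 1.84 m: A³/T = 173.9 — close enough.

y_c = 1.84 m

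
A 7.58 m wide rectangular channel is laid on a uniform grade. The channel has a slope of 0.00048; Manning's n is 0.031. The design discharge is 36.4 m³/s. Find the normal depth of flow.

Manning's equation rearranged: A R^(2/3) = nQ / (1·√S) = 0.031 × 36.4 / (√0.00048) = 51.5.
Try y = 4.66 m: A R^(2/3) = 57.74 — over.
Try y = 3.76 m: A R^(2/3) = 43.53 — short.
Try y = 4.27 m: A R^(2/3) = 51.51 — ≈ 51.5.

y_n = 4.27 m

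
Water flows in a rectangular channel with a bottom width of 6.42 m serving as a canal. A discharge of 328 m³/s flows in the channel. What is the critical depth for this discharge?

y_c = 6.43 m

For a rectangular channel, critical depth y_c = (q²/g)^(1/3) where q = Q/b = 328/6.42 = 51.09 m²/s.
So y_c = (51.09²/9.81)^(1/3) = 6.43 m.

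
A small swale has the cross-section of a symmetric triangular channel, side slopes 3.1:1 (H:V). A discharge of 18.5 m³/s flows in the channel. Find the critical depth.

y_c = 1.49 m

At critical depth, Q² T / (g A³) = 1, i.e. A³/T = Q²/g = 18.5²/9.81 = 34.89.
Trying y = 1.17 m: A³/T = 10.53 — low.
Trying y = 1.75 m: A³/T = 78.86 — high.
Trying y = 1.49 m: A³/T = 35.29 — close enough.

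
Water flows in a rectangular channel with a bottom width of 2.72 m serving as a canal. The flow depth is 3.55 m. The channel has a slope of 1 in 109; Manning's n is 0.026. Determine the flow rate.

Flow area A = b·y = 2.72 × 3.55 = 9.656 m². Wetted perimeter P = b + 2y = 2.72 + 2×3.55 = 9.82 m.
Hydraulic radius R = A/P = 9.656/9.82 = 0.9833 m.
Manning's equation: Q = (1/n) A R^(2/3) S^(1/2) = (1/0.026) × 9.656 × 0.9833^(2/3) × 0.009174^(1/2) = 35.2 m³/s.

Q = 35.2 m³/s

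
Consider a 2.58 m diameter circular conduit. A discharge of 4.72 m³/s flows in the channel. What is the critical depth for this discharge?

At critical depth, Q² T / (g A³) = 1, i.e. A³/T = Q²/g = 4.72²/9.81 = 2.271.
Trying y = 0.793 m: A³/T = 1.066 — low.
Trying y = 0.964 m: A³/T = 2.267 — close enough.

y_c = 0.964 m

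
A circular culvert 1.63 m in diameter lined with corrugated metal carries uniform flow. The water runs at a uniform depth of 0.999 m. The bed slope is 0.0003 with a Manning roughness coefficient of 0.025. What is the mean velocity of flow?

For a circular section of diameter D = 1.63 m at depth y = 0.999 m, the central angle is θ = 2 arccos(1 − 2y/D) = 3.597 rad. Then A = (D²/8)(θ − sin θ) = 1.341 m² and P = Dθ/2 = 2.932 m.
Hydraulic radius R = A/P = 1.341/2.932 = 0.4573 m.
From Manning's equation, V = (1/n) R^(2/3) S^(1/2) = (1/0.025) × 0.4573^(2/3) × 0.0003^(1/2) = 0.411 m/s.

V = 0.411 m/s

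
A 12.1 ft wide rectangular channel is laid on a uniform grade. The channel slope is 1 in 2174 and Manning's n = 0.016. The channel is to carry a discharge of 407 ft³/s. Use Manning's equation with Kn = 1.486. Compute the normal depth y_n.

Manning's equation rearranged: A R^(2/3) = nQ / (1.486·√S) = 0.016 × 407 / (1.486 × √0.00046) = 204.3.
Try y = 6.67 ft: A R^(2/3) = 174.3 — short.
Try y = 8.15 ft: A R^(2/3) = 226.1 — over.
Try y = 7.53 ft: A R^(2/3) = 204.2 — ≈ 204.3.

y_n = 7.53 ft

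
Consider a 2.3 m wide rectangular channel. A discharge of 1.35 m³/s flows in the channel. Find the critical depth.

y_c = 0.327 m

For a rectangular channel, critical depth y_c = (q²/g)^(1/3) where q = Q/b = 1.35/2.3 = 0.587 m²/s.
So y_c = (0.587²/9.81)^(1/3) = 0.327 m.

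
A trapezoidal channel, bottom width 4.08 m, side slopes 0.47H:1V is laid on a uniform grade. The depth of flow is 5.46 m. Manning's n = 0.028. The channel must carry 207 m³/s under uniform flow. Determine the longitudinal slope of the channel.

With bottom width b = 4.08 m and side slope z = 0.47: A = (b + zy)y = (4.08 + 0.47×5.46)×5.46 = 36.29 m²; P = b + 2y√(1+z²) = 4.08 + 2×5.46×1.105 = 16.15 m.
Hydraulic radius R = A/P = 36.29/16.15 = 2.248 m.
From Manning's equation, S = [nQ / (1 A R^(2/3))]² = [0.028 × 207 / (1 × 36.29 × 2.248^(2/3))]² = 0.00867.

S = 0.00867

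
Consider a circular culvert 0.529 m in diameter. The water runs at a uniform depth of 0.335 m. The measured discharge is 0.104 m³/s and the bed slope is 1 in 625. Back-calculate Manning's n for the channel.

n = 0.016

For a circular section of diameter D = 0.529 m at depth y = 0.335 m, the central angle is θ = 2 arccos(1 − 2y/D) = 3.681 rad. Then A = (D²/8)(θ − sin θ) = 0.1467 m² and P = Dθ/2 = 0.9737 m.
Hydraulic radius R = A/P = 0.1467/0.9737 = 0.1507 m.
Rearranging Manning's equation: n = (1/Q) A R^(2/3) S^(1/2) = (1/0.104) × 0.1467 × 0.1507^(2/3) × √0.0016 = 0.016.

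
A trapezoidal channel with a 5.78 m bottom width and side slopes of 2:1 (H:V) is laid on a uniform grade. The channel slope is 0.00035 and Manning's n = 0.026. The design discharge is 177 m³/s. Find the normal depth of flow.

y_n = 6.12 m

Manning's equation rearranged: A R^(2/3) = nQ / (1·√S) = 0.026 × 177 / (√0.00035) = 246.
At y = 5.27 m: A R^(2/3) = 176.1 — low.
At y = 7.38 m: A R^(2/3) = 376.1 — high.
At y = 6.12 m: A R^(2/3) = 245.8 — matches.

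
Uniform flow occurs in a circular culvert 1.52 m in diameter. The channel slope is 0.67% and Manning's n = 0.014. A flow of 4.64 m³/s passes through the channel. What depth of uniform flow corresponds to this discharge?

Manning's equation rearranged: A R^(2/3) = nQ / (1·√S) = 0.014 × 4.64 / (√0.0067) = 0.7936.
At y = 0.736 m: A R^(2/3) = 0.4506 — short.
At y = 1.22 m: A R^(2/3) = 0.9335 — over.
At y = 1.06 m: A R^(2/3) = 0.7931 — close enough.

y_n = 1.06 m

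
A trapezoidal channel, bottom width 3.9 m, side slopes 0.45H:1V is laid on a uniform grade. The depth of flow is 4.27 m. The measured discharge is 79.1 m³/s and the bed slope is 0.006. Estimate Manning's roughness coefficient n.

n = 0.037

With bottom width b = 3.9 m and side slope z = 0.45: A = (b + zy)y = (3.9 + 0.45×4.27)×4.27 = 24.86 m²; P = b + 2y√(1+z²) = 3.9 + 2×4.27×1.097 = 13.26 m.
Hydraulic radius R = A/P = 24.86/13.26 = 1.874 m.
Rearranging Manning's equation: n = (1/Q) A R^(2/3) S^(1/2) = (1/79.1) × 24.86 × 1.874^(2/3) × √0.006 = 0.037.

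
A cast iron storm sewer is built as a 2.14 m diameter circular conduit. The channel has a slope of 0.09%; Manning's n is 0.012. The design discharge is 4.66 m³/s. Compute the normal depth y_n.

y_n = 1.43 m

Manning's equation rearranged: A R^(2/3) = nQ / (1·√S) = 0.012 × 4.66 / (√0.0009) = 1.864.
Trying y = 1.15 m: A R^(2/3) = 1.337 — low.
Trying y = 1.69 m: A R^(2/3) = 2.287 — high.
Trying y = 1.43 m: A R^(2/3) = 1.864 — matches.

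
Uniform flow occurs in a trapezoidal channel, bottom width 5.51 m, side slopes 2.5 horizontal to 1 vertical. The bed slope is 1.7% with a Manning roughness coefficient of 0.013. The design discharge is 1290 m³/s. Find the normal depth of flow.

Manning's equation rearranged: A R^(2/3) = nQ / (1·√S) = 0.013 × 1290 / (√0.017) = 128.6.
At y = 3.6 m: A R^(2/3) = 85.61 — short.
At y = 5.33 m: A R^(2/3) = 205.8 — over.
At y = 4.33 m: A R^(2/3) = 128.7 — ≈ 128.6.

y_n = 4.33 m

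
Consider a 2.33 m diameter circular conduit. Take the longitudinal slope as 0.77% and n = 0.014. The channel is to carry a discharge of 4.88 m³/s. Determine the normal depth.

Manning's equation rearranged: A R^(2/3) = nQ / (1·√S) = 0.014 × 4.88 / (√0.0077) = 0.7786.
Try y = 0.648 m: A R^(2/3) = 0.5025 — too small.
Try y = 1 m: A R^(2/3) = 1.139 — too large.
Try y = 0.814 m: A R^(2/3) = 0.7793 — ≈ 0.7786.

y_n = 0.814 m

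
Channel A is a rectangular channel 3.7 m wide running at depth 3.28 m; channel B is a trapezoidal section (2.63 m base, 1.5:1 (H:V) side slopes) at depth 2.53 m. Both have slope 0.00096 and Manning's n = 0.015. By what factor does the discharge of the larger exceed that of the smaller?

1.49

Channel A: Flow area A = b·y = 3.7 × 3.28 = 12.14 m². Wetted perimeter P = b + 2y = 3.7 + 2×3.28 = 10.26 m. Hydraulic radius R = A/P = 12.14/10.26 = 1.183 m. Q_A = (1/0.015)·12.14·1.183^(2/3)·√0.00096 = 28.04 m³/s.
Channel B: With bottom width b = 2.63 m and side slope z = 1.5: A = (b + zy)y = (2.63 + 1.5×2.53)×2.53 = 16.26 m²; P = b + 2y√(1+z²) = 2.63 + 2×2.53×1.803 = 11.75 m. Hydraulic radius R = A/P = 16.26/11.75 = 1.383 m. Q_B = (1/0.015)·16.26·1.383^(2/3)·√0.00096 = 41.68 m³/s.
The larger discharge is 41.68 m³/s and the smaller is 28.04 m³/s; the ratio is 1.49.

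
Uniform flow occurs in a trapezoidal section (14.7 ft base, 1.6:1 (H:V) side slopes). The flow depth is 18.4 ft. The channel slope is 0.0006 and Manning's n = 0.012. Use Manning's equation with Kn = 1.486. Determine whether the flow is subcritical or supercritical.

subcritical

With bottom width b = 14.7 ft and side slope z = 1.6: A = (b + zy)y = (14.7 + 1.6×18.4)×18.4 = 812.2 ft²; P = b + 2y√(1+z²) = 14.7 + 2×18.4×1.887 = 84.13 ft.
Hydraulic radius R = A/P = 812.2/84.13 = 9.653 ft.
V = (1.486/n) R^(2/3) √S = (1.486/0.012) × 9.653^(2/3) × √0.0006 = 13.75 ft/s. Hydraulic depth D_h = A/T = 812.2/73.58 = 11.04 ft.
Froude number Fr = V/√(g·D_h) = 13.75/√(32.2×11.04) = 0.729, which is less than 1, so the flow is subcritical.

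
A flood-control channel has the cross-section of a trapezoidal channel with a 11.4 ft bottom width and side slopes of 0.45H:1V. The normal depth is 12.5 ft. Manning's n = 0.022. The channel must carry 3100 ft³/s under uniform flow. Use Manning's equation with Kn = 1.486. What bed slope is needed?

With bottom width b = 11.4 ft and side slope z = 0.45: A = (b + zy)y = (11.4 + 0.45×12.5)×12.5 = 212.8 ft²; P = b + 2y√(1+z²) = 11.4 + 2×12.5×1.097 = 38.81 ft.
Hydraulic radius R = A/P = 212.8/38.81 = 5.483 ft.
From Manning's equation, S = [nQ / (1.486 A R^(2/3))]² = [0.022 × 3100 / (1.486 × 212.8 × 5.483^(2/3))]² = 0.00481.

S = 0.00481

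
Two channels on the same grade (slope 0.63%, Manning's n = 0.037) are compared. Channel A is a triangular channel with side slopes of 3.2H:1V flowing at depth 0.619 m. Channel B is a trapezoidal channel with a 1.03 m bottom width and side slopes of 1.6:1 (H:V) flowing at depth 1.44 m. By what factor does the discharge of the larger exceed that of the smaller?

7.24

Channel A: For a triangular section with side slope z = 3.2: A = zy² = 3.2×0.619² = 1.226 m²; P = 2y√(1+z²) = 2×0.619×3.353 = 4.151 m. Hydraulic radius R = A/P = 1.226/4.151 = 0.2954 m. Q_A = (1/0.037)·1.226·0.2954^(2/3)·√0.0063 = 1.167 m³/s.
Channel B: With bottom width b = 1.03 m and side slope z = 1.6: A = (b + zy)y = (1.03 + 1.6×1.44)×1.44 = 4.801 m²; P = b + 2y√(1+z²) = 1.03 + 2×1.44×1.887 = 6.464 m. Hydraulic radius R = A/P = 4.801/6.464 = 0.7427 m. Q_B = (1/0.037)·4.801·0.7427^(2/3)·√0.0063 = 8.447 m³/s.
The larger discharge is 8.447 m³/s and the smaller is 1.167 m³/s; the ratio is 7.24.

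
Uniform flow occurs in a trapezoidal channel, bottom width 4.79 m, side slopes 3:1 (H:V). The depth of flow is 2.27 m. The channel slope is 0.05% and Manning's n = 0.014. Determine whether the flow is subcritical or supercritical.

With bottom width b = 4.79 m and side slope z = 3: A = (b + zy)y = (4.79 + 3×2.27)×2.27 = 26.33 m²; P = b + 2y√(1+z²) = 4.79 + 2×2.27×3.162 = 19.15 m.
Hydraulic radius R = A/P = 26.33/19.15 = 1.375 m.
V = (1/n) R^(2/3) √S = (1/0.014) × 1.375^(2/3) × √0.0005 = 1.975 m/s. Hydraulic depth D_h = A/T = 26.33/18.41 = 1.43 m.
Froude number Fr = V/√(g·D_h) = 1.975/√(9.81×1.43) = 0.527, which is less than 1, so the flow is subcritical.

subcritical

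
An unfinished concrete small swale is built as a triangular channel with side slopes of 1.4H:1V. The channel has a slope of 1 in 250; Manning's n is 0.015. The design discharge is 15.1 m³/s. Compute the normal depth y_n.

y_n = 1.78 m

Manning's equation rearranged: A R^(2/3) = nQ / (1·√S) = 0.015 × 15.1 / (√0.004) = 3.581.
Try y = 2.21 m: A R^(2/3) = 6.37 — over.
Try y = 1.6 m: A R^(2/3) = 2.692 — short.
Try y = 1.78 m: A R^(2/3) = 3.577 — ≈ 3.581.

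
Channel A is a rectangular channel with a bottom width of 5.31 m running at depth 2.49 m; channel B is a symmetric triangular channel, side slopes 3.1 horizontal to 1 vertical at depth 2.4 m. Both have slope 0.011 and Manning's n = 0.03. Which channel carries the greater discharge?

Channel A: Flow area A = b·y = 5.31 × 2.49 = 13.22 m². Wetted perimeter P = b + 2y = 5.31 + 2×2.49 = 10.29 m. Hydraulic radius R = A/P = 13.22/10.29 = 1.285 m. Q_A = (1/0.03)·13.22·1.285^(2/3)·√0.011 = 54.63 m³/s.
Channel B: For a triangular section with side slope z = 3.1: A = zy² = 3.1×2.4² = 17.86 m²; P = 2y√(1+z²) = 2×2.4×3.257 = 15.64 m. Hydraulic radius R = A/P = 17.86/15.64 = 1.142 m. Q_B = (1/0.03)·17.86·1.142^(2/3)·√0.011 = 68.2 m³/s.
Q_A = 54.63 m³/s vs Q_B = 68.2 m³/s, so channel B carries more.

channel B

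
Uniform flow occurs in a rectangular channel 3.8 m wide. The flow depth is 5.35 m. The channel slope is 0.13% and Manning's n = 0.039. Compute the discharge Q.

Q = 23.5 m³/s

Flow area A = b·y = 3.8 × 5.35 = 20.33 m². Wetted perimeter P = b + 2y = 3.8 + 2×5.35 = 14.5 m.
Hydraulic radius R = A/P = 20.33/14.5 = 1.402 m.
Manning's equation: Q = (1/n) A R^(2/3) S^(1/2) = (1/0.039) × 20.33 × 1.402^(2/3) × 0.0013^(1/2) = 23.5 m³/s.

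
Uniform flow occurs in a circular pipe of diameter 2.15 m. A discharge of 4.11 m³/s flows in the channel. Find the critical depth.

At critical depth, Q² T / (g A³) = 1, i.e. A³/T = Q²/g = 4.11²/9.81 = 1.722.
At y = 0.66 m: A³/T = 0.4264 — too small.
At y = 1.08 m: A³/T = 2.832 — too large.
At y = 0.948 m: A³/T = 1.72 — matches.

y_c = 0.948 m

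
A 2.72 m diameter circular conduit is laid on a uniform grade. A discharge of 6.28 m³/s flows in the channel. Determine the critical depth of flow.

y_c = 1.1 m

At critical depth, Q² T / (g A³) = 1, i.e. A³/T = Q²/g = 6.28²/9.81 = 4.02.
At y = 0.974 m: A³/T = 2.506 — low.
At y = 1.23 m: A³/T = 6.141 — high.
At y = 1.1 m: A³/T = 4.002 — ≈ 4.02.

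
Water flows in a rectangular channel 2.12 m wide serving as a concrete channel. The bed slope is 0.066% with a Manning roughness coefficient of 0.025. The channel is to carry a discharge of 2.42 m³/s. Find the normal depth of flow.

Manning's equation rearranged: A R^(2/3) = nQ / (1·√S) = 0.025 × 2.42 / (√0.00066) = 2.355.
Try y = 1.12 m: A R^(2/3) = 1.583 — too small.
Try y = 1.52 m: A R^(2/3) = 2.354 — close enough.

y_n = 1.52 m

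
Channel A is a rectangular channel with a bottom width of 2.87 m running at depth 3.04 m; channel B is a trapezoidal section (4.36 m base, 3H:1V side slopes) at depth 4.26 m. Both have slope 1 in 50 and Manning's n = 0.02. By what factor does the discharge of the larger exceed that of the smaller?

Channel A: Flow area A = b·y = 2.87 × 3.04 = 8.725 m². Wetted perimeter P = b + 2y = 2.87 + 2×3.04 = 8.95 m. Hydraulic radius R = A/P = 8.725/8.95 = 0.9748 m. Q_A = (1/0.02)·8.725·0.9748^(2/3)·√0.02 = 60.65 m³/s.
Channel B: With bottom width b = 4.36 m and side slope z = 3: A = (b + zy)y = (4.36 + 3×4.26)×4.26 = 73.02 m²; P = b + 2y√(1+z²) = 4.36 + 2×4.26×3.162 = 31.3 m. Hydraulic radius R = A/P = 73.02/31.3 = 2.333 m. Q_B = (1/0.02)·73.02·2.333^(2/3)·√0.02 = 908.1 m³/s.
The larger discharge is 908.1 m³/s and the smaller is 60.65 m³/s; the ratio is 15.

15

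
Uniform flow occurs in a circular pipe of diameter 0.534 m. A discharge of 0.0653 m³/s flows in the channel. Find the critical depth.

At critical depth, Q² T / (g A³) = 1, i.e. A³/T = Q²/g = 0.0653²/9.81 = 0.0004347.
Try y = 0.123 m: A³/T = 0.0001319 — low.
Try y = 0.199 m: A³/T = 0.0008523 — high.
Try y = 0.167 m: A³/T = 0.0004331 — ≈ 0.0004347.

y_c = 0.167 m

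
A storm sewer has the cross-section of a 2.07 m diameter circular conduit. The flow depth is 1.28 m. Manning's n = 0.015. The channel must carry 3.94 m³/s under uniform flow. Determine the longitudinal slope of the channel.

For a circular section of diameter D = 2.07 m at depth y = 1.28 m, the central angle is θ = 2 arccos(1 − 2y/D) = 3.62 rad. Then A = (D²/8)(θ − sin θ) = 2.185 m² and P = Dθ/2 = 3.746 m.
Hydraulic radius R = A/P = 2.185/3.746 = 0.5833 m.
From Manning's equation, S = [nQ / (1 A R^(2/3))]² = [0.015 × 3.94 / (1 × 2.185 × 0.5833^(2/3))]² = 0.0015.

S = 0.0015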